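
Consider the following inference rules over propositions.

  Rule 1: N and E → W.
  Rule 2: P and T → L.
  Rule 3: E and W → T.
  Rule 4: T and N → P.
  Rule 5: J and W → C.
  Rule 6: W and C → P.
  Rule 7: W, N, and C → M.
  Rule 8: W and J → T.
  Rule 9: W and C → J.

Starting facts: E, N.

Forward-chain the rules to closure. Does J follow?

No

J would need W and C (Rule 9), but C is never established.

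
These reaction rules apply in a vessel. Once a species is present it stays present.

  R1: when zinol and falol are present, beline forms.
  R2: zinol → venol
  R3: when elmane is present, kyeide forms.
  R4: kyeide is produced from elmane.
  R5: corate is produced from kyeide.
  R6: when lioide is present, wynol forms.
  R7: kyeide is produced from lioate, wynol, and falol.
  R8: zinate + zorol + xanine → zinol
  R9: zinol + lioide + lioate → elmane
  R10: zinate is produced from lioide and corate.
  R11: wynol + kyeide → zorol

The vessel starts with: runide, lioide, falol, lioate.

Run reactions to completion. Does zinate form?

lioide present → wynol forms (R6).
lioate, wynol, and falol present → kyeide forms (R7).
kyeide present → corate forms (R5).
lioide and corate present → zinate forms (R10).

Yes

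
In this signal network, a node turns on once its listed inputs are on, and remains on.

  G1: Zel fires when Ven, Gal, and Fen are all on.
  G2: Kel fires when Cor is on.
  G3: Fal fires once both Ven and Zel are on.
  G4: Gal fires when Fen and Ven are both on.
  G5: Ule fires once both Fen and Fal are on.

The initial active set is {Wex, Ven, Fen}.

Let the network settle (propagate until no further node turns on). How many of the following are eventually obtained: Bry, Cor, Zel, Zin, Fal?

2

G4: Fen and Ven on → Gal on.
Ven, Gal, and Fen are on, so Zel fires (G1).
Ven and Zel are on, so Fal fires (G3).
No rule produces Bry, and it is not given.
No rule produces Cor, and it is not given.
Zel: reached.
No rule produces Zin, and it is not given.
Fal: reached.
Reached: Zel and Fal — 2 of the 5.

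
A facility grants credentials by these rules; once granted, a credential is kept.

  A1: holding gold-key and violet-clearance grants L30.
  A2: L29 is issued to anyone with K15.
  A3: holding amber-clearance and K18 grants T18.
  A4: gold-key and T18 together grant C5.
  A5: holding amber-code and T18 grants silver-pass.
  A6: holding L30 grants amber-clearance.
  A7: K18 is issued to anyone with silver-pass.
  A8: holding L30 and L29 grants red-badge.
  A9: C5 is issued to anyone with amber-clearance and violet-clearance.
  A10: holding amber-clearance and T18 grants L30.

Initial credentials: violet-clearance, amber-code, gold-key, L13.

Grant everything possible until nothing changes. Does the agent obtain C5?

Yes

Holding gold-key and violet-clearance grants L30 (A1).
Holding L30 grants amber-clearance (A6).
Holding amber-clearance and violet-clearance grants C5 (A9).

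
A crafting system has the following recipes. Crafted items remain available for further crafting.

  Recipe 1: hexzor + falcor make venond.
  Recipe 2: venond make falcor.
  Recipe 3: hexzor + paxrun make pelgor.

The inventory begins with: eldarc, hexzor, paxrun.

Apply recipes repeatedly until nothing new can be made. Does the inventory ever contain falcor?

falcor would need venond (Recipe 2), but venond is never obtained.

No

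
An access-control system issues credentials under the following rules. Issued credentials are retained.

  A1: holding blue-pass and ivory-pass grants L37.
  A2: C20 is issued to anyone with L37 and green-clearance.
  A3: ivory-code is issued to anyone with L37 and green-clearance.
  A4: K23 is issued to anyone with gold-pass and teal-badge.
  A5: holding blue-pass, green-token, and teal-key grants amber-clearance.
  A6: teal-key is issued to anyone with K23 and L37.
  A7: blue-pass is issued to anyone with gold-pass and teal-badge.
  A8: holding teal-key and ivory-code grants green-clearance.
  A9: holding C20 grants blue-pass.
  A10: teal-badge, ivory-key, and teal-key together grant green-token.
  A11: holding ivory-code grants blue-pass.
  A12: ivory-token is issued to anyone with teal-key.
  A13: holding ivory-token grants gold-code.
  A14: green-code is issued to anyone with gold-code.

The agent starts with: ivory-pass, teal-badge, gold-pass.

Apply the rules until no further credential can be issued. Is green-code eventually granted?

Holding gold-pass and teal-badge grants K23 (A4).
Holding gold-pass and teal-badge grants blue-pass (A7).
Holding blue-pass and ivory-pass grants L37 (A1).
Holding K23 and L37 grants teal-key (A6).
Holding teal-key grants ivory-token (A12).
Holding ivory-token grants gold-code (A13).
Holding gold-code grants green-code (A14).

Yes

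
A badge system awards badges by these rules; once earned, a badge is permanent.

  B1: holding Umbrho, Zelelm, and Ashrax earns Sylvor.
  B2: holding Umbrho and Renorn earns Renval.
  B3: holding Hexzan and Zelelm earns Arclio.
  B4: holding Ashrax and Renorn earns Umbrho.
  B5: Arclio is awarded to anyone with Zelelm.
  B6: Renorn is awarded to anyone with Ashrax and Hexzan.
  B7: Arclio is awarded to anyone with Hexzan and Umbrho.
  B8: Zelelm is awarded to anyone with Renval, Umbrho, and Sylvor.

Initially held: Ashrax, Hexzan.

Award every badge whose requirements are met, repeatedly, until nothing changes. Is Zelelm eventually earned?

No

Zelelm would need Renval, Umbrho, and Sylvor (B8), but Sylvor is never earned.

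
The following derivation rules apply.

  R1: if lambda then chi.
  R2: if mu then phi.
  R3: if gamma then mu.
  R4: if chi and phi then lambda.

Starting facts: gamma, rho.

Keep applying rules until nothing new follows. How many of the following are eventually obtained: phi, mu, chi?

2

gamma holds, so mu follows (R3).
From mu, R2 gives phi.
phi: reached.
mu: reached.
chi would need lambda (R1), but lambda is never established.
Reached: phi and mu — 2 of the 3.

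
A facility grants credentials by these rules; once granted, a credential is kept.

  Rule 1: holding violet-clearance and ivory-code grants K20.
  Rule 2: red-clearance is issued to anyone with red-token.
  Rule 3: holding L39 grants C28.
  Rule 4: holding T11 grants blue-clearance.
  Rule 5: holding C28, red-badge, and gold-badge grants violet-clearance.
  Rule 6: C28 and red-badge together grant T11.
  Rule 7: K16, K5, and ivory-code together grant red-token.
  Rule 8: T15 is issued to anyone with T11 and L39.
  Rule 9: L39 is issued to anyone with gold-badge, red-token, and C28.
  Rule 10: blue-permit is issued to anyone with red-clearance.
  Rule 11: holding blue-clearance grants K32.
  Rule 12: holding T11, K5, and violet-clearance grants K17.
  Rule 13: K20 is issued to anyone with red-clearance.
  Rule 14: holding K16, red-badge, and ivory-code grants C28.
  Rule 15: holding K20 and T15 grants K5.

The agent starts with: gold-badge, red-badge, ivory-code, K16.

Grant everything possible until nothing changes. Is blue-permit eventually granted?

blue-permit would need red-clearance (Rule 10), but red-clearance is never granted.

No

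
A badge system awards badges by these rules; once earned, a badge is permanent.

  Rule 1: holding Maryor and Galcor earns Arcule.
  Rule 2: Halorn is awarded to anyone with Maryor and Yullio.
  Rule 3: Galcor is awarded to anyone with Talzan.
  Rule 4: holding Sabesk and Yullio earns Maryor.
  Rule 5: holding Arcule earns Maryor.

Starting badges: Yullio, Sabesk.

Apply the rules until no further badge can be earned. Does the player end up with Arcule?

No

Arcule would need Maryor and Galcor (Rule 1), but Galcor is never earned.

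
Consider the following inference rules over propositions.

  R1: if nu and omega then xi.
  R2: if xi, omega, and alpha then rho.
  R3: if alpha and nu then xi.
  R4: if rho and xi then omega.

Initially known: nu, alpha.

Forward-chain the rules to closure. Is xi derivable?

Yes

alpha and nu hold, so xi follows (R3).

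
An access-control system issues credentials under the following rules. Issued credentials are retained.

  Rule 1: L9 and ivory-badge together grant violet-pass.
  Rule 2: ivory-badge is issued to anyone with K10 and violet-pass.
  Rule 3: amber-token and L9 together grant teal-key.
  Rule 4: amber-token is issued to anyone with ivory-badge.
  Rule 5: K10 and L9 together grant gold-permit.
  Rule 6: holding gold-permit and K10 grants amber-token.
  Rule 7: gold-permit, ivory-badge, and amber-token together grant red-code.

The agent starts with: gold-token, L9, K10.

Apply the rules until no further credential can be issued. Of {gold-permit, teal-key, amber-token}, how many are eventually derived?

Holding K10 and L9 grants gold-permit (Rule 5).
Holding gold-permit and K10 grants amber-token (Rule 6).
Holding amber-token and L9 grants teal-key (Rule 3).
gold-permit: reached.
teal-key: reached.
amber-token: reached.
All 3 are reached.

3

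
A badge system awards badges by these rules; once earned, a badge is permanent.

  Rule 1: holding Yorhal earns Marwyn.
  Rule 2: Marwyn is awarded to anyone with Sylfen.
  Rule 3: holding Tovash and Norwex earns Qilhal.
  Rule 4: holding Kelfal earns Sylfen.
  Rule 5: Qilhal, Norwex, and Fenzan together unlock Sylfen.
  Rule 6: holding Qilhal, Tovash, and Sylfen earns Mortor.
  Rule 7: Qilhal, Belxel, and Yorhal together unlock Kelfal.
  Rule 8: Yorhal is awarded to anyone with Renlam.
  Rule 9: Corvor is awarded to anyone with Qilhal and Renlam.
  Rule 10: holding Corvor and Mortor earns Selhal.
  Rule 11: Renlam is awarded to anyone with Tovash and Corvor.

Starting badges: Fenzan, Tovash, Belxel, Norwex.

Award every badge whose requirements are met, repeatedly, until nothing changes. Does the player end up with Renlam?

Renlam would need Tovash and Corvor (Rule 11), but Corvor is never earned.

No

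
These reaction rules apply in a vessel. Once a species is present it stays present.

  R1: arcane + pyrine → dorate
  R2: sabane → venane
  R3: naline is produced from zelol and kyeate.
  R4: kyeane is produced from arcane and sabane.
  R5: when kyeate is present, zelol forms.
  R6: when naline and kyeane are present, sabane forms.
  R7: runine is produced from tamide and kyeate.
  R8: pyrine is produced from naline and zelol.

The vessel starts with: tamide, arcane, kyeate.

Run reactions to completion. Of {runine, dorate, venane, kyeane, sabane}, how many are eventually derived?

2

tamide and kyeate present → runine forms (R7).
kyeate present → zelol forms (R5).
zelol and kyeate present → naline forms (R3).
naline and zelol present → pyrine forms (R8).
arcane and pyrine present → dorate forms (R1).
runine: reached.
dorate: reached.
venane would need sabane (R2), but sabane never forms.
kyeane would need arcane and sabane (R4), but sabane never forms.
sabane would need naline and kyeane (R6), but kyeane never forms.
Reached: runine and dorate — 2 of the 5.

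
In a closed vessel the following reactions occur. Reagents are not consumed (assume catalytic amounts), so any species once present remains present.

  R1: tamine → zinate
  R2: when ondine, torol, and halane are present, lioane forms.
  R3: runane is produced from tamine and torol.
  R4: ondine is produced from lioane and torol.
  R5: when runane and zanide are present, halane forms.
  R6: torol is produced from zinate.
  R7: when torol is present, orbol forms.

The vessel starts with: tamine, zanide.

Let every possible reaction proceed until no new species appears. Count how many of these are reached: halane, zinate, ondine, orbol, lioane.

3

tamine present → zinate forms (R1).
zinate present → torol forms (R6).
torol present → orbol forms (R7).
tamine and torol present → runane forms (R3).
runane and zanide present → halane forms (R5).
halane: reached.
zinate: reached.
ondine would need lioane and torol (R4), but lioane never forms.
orbol: reached.
lioane would need ondine, torol, and halane (R2), but ondine never forms.
Reached: halane, zinate, and orbol — 3 of the 5.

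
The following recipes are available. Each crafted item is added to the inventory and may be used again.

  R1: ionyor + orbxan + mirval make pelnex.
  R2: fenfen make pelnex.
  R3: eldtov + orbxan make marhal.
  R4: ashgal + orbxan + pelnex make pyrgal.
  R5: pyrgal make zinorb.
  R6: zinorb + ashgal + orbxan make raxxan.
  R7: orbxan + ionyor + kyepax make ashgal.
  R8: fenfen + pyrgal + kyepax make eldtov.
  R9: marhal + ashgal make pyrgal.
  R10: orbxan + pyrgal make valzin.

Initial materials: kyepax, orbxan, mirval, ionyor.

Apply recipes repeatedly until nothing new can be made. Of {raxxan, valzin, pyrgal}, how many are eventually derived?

ionyor + orbxan + mirval → pelnex (R1).
Using R7, orbxan, ionyor, and kyepax make ashgal.
Using R4, ashgal, orbxan, and pelnex make pyrgal.
Using R5, pyrgal makes zinorb.
orbxan + pyrgal → valzin (R10).
Using R6, zinorb, ashgal, and orbxan make raxxan.
raxxan: reached.
valzin: reached.
pyrgal: reached.
All 3 are reached.

3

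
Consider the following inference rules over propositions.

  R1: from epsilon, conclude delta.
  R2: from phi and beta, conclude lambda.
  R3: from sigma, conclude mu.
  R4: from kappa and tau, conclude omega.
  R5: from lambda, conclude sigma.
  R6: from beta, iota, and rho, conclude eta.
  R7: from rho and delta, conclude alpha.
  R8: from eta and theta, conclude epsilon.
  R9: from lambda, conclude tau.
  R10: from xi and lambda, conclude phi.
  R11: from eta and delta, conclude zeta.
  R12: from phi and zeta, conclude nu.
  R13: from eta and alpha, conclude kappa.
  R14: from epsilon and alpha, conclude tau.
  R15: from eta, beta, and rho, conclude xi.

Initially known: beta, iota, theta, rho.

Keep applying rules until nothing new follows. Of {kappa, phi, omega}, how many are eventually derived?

From beta, iota, and rho, R6 gives eta.
From eta and theta, R8 gives epsilon.
epsilon holds, so delta follows (R1).
From rho and delta, R7 gives alpha.
eta and alpha hold, so kappa follows (R13).
epsilon and alpha hold, so tau follows (R14).
From kappa and tau, R4 gives omega.
kappa: reached.
phi would need xi and lambda (R10), but lambda is never established.
omega: reached.
Reached: kappa and omega — 2 of the 3.

2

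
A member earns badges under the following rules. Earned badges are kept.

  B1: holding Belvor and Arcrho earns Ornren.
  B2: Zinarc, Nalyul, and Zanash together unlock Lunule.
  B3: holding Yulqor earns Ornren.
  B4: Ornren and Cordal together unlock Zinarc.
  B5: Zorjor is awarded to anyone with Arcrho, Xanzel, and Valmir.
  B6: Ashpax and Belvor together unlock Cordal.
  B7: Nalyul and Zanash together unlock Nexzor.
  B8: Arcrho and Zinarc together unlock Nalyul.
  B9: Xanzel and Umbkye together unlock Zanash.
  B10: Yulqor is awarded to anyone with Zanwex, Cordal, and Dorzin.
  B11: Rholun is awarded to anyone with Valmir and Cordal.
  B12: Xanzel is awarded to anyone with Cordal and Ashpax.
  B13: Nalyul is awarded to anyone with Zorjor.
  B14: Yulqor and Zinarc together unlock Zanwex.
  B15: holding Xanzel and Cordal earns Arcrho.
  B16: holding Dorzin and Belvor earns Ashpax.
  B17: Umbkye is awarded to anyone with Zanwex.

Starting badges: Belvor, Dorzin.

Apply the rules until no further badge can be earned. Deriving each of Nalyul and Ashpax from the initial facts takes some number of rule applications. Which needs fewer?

Ashpax: With Dorzin and Belvor, Ashpax is earned (B16). [1 rule application]
Nalyul: With Dorzin and Belvor, Ashpax is earned (B16). With Ashpax and Belvor, Cordal is earned (B6). With Cordal and Ashpax, Xanzel is earned (B12). With Xanzel and Cordal, Arcrho is earned (B15). With Belvor and Arcrho, Ornren is earned (B1). With Ornren and Cordal, Zinarc is earned (B4). With Arcrho and Zinarc, Nalyul is earned (B8). [7 rule applications]
Ashpax needs fewer.

Ashpax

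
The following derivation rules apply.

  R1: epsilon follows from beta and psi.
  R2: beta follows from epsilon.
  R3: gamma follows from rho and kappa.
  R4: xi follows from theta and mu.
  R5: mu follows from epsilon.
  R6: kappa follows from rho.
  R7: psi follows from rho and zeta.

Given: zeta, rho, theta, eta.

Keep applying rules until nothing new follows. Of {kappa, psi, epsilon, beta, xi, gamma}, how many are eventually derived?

3

From rho and zeta, R7 gives psi.
rho holds, so kappa follows (R6).
From rho and kappa, R3 gives gamma.
kappa: reached.
psi: reached.
epsilon would need beta and psi (R1), but beta is never established.
beta would need epsilon (R2), but epsilon is never established.
xi would need theta and mu (R4), but mu is never established.
gamma: reached.
Reached: kappa, psi, and gamma — 3 of the 6.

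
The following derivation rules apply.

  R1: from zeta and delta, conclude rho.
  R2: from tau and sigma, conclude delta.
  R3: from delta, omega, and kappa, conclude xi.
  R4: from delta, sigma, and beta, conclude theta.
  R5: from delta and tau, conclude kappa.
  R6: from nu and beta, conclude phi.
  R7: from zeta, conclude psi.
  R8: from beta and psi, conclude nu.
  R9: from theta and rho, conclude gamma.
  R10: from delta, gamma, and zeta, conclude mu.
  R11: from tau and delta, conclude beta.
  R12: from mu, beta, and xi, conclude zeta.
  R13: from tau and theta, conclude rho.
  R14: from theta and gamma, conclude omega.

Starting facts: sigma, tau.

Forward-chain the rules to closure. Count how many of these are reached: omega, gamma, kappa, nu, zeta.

3

tau and sigma hold, so delta follows (R2).
From delta and tau, R5 gives kappa.
tau and delta hold, so beta follows (R11).
From delta, sigma, and beta, R4 gives theta.
tau and theta hold, so rho follows (R13).
theta and rho hold, so gamma follows (R9).
From theta and gamma, R14 gives omega.
omega: reached.
gamma: reached.
kappa: reached.
nu would need beta and psi (R8), but psi is never established.
zeta would need mu, beta, and xi (R12), but mu is never established.
Reached: omega, gamma, and kappa — 3 of the 5.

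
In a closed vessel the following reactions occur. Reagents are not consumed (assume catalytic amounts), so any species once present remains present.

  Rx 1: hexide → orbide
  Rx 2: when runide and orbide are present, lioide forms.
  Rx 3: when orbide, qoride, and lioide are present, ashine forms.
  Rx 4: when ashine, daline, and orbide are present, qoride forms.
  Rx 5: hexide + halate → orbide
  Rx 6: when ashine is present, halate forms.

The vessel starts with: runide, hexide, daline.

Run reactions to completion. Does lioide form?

hexide present → orbide forms (Rx 1).
runide and orbide present → lioide forms (Rx 2).

Yes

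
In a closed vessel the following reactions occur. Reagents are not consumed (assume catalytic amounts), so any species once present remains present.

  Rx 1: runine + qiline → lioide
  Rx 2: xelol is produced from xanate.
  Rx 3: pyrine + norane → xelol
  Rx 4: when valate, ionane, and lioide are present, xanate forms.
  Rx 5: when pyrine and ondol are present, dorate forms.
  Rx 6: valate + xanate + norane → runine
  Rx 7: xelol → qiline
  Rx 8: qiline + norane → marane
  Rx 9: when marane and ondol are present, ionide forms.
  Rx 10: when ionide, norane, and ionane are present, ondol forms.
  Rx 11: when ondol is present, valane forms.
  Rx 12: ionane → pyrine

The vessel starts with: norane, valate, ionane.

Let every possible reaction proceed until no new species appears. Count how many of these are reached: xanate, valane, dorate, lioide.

xanate would need valate, ionane, and lioide (Rx 4), but lioide never forms.
valane would need ondol (Rx 11), but ondol never forms.
dorate would need pyrine and ondol (Rx 5), but ondol never forms.
lioide would need runine and qiline (Rx 1), but runine never forms.
None of the 4 are reached.

0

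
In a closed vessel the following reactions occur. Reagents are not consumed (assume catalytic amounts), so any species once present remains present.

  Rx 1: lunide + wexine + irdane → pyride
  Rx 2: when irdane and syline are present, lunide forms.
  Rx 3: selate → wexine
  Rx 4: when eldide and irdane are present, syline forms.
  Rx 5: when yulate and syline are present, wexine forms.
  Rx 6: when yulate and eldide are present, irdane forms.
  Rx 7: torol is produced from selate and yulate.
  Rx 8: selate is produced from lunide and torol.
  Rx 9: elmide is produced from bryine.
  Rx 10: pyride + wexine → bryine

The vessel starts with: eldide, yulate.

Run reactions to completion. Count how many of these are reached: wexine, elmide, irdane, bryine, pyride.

yulate and eldide present → irdane forms (Rx 6).
eldide and irdane present → syline forms (Rx 4).
irdane and syline present → lunide forms (Rx 2).
yulate and syline present → wexine forms (Rx 5).
lunide, wexine, and irdane present → pyride forms (Rx 1).
pyride and wexine present → bryine forms (Rx 10).
bryine present → elmide forms (Rx 9).
wexine: reached.
elmide: reached.
irdane: reached.
bryine: reached.
pyride: reached.
All 5 are reached.

5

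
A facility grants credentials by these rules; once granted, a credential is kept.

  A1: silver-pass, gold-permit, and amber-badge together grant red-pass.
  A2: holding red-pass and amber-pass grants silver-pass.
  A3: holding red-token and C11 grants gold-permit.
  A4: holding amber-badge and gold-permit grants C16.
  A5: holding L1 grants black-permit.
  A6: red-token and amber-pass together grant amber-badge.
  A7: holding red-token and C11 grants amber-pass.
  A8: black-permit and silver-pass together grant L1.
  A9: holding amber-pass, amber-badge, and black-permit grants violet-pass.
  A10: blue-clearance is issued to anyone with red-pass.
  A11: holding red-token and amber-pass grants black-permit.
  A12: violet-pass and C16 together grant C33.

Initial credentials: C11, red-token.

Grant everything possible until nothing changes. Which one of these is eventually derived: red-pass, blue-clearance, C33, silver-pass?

C33

Holding red-token and C11 grants amber-pass (A7).
Holding red-token and C11 grants gold-permit (A3).
Holding red-token and amber-pass grants black-permit (A11).
Holding red-token and amber-pass grants amber-badge (A6).
Holding amber-badge and gold-permit grants C16 (A4).
Holding amber-pass, amber-badge, and black-permit grants violet-pass (A9).
Holding violet-pass and C16 grants C33 (A12).
blue-clearance would need red-pass (A10), but red-pass is never granted. silver-pass would need red-pass and amber-pass (A2), but red-pass is never granted. red-pass would need silver-pass, gold-permit, and amber-badge (A1), but silver-pass is never granted.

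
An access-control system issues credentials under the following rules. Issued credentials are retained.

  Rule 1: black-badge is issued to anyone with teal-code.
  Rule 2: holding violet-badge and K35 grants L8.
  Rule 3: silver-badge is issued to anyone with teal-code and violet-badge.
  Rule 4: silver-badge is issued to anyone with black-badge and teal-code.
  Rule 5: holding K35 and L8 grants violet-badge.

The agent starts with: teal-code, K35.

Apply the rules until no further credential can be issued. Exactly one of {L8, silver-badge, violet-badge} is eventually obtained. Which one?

silver-badge

Holding teal-code grants black-badge (Rule 1).
Holding black-badge and teal-code grants silver-badge (Rule 4).
violet-badge would need K35 and L8 (Rule 5), but L8 is never granted. L8 would need violet-badge and K35 (Rule 2), but violet-badge is never granted.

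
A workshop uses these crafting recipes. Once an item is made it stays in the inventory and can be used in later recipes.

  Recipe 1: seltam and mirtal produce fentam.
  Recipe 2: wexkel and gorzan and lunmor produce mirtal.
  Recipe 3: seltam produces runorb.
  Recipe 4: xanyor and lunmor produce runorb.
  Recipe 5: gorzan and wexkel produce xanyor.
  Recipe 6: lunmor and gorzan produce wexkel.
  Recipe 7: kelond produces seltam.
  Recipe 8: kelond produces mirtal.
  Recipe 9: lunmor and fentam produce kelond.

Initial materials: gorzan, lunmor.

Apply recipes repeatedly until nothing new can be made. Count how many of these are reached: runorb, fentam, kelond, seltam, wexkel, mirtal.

3

lunmor and gorzan → wexkel (Recipe 6).
Using Recipe 2, wexkel, gorzan, and lunmor make mirtal.
Using Recipe 5, gorzan and wexkel make xanyor.
Using Recipe 4, xanyor and lunmor make runorb.
runorb: reached.
fentam would need seltam and mirtal (Recipe 1), but seltam is never obtained.
kelond would need lunmor and fentam (Recipe 9), but fentam is never obtained.
seltam would need kelond (Recipe 7), but kelond is never obtained.
wexkel: reached.
mirtal: reached.
Reached: runorb, wexkel, and mirtal — 3 of the 6.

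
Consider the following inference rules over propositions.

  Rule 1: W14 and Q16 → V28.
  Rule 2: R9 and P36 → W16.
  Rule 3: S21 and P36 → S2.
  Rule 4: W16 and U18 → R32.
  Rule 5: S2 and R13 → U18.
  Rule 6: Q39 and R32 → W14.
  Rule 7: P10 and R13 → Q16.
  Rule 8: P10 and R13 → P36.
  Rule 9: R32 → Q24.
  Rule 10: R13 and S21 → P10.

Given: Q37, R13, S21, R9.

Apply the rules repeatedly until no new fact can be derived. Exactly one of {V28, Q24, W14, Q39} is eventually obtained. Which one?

From R13 and S21, Rule 10 gives P10.
P10 and R13 hold, so P36 follows (Rule 8).
S21 and P36 hold, so S2 follows (Rule 3).
R9 and P36 hold, so W16 follows (Rule 2).
From S2 and R13, Rule 5 gives U18.
W16 and U18 hold, so R32 follows (Rule 4).
R32 holds, so Q24 follows (Rule 9).
W14 would need Q39 and R32 (Rule 6), but Q39 is never established. No rule produces Q39, and it is not given. V28 would need W14 and Q16 (Rule 1), but W14 is never established.

Q24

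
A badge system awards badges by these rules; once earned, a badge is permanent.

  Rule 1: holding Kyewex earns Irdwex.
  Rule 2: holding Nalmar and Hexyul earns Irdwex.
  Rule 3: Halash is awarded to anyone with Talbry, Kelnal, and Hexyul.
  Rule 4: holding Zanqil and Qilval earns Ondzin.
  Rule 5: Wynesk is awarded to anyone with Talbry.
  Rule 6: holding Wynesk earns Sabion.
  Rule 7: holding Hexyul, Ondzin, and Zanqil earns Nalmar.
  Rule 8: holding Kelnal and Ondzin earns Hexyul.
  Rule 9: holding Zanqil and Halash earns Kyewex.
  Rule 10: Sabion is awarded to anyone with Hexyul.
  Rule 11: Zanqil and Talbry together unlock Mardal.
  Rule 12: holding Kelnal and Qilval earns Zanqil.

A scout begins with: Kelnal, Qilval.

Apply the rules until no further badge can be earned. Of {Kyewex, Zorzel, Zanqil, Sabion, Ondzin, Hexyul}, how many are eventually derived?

4

With Kelnal and Qilval, Zanqil is earned (Rule 12).
With Zanqil and Qilval, Ondzin is earned (Rule 4).
With Kelnal and Ondzin, Hexyul is earned (Rule 8).
With Hexyul, Sabion is earned (Rule 10).
Kyewex would need Zanqil and Halash (Rule 9), but Halash is never earned.
No rule produces Zorzel, and it is not given.
Zanqil: reached.
Sabion: reached.
Ondzin: reached.
Hexyul: reached.
Reached: Zanqil, Sabion, Ondzin, and Hexyul — 4 of the 6.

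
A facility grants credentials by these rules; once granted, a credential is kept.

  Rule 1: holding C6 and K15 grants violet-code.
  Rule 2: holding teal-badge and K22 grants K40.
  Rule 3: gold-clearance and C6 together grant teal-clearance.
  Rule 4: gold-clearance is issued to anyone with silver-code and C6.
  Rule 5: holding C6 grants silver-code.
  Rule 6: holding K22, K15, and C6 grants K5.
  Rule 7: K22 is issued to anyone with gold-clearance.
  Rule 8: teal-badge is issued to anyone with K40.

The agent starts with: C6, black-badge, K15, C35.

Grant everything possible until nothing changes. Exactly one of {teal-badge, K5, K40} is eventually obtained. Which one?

K5

Holding C6 grants silver-code (Rule 5).
Holding silver-code and C6 grants gold-clearance (Rule 4).
Holding gold-clearance grants K22 (Rule 7).
Holding K22, K15, and C6 grants K5 (Rule 6).
K40 would need teal-badge and K22 (Rule 2), but teal-badge is never granted. teal-badge would need K40 (Rule 8), but K40 is never granted.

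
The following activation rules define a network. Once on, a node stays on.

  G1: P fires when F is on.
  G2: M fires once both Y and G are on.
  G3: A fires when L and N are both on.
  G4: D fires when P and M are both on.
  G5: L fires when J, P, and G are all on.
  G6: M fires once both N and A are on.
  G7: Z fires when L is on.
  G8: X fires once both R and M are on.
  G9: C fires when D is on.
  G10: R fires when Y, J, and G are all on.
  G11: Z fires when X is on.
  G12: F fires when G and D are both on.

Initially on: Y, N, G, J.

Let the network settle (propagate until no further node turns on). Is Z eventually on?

Yes

Y and G are on, so M fires (G2).
G10: Y, J, and G on → R on.
G8: R and M on → X on.
G11: X on → Z on.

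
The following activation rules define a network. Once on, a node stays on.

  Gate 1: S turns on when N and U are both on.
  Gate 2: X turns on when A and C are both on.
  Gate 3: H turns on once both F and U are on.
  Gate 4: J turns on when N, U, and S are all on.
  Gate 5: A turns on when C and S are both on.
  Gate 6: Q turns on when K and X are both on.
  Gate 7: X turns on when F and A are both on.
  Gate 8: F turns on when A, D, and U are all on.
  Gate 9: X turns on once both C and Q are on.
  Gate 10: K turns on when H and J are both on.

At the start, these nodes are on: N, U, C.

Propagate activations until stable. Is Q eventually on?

No

Q would need K and X (Gate 6), but K never turns on.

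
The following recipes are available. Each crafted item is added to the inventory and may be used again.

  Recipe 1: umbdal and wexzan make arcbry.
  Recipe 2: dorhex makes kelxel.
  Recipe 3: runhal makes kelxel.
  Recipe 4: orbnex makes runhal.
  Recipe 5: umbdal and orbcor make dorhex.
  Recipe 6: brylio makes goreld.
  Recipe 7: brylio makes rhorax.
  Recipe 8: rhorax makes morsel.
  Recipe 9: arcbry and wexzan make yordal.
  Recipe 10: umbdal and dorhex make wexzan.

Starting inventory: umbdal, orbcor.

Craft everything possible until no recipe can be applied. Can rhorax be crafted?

No

rhorax would need brylio (Recipe 7), but brylio is never obtained.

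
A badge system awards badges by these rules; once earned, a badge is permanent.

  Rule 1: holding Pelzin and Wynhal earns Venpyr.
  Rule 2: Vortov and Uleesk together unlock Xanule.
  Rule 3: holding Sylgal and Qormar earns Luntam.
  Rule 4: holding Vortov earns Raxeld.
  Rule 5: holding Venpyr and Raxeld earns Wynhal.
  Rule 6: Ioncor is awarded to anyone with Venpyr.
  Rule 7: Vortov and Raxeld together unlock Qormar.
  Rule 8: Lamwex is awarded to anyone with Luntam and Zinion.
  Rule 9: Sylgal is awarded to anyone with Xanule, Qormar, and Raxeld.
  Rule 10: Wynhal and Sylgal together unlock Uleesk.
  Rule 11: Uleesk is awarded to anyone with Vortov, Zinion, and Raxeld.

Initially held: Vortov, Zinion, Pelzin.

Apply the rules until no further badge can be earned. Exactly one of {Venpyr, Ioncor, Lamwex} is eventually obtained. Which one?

Lamwex

With Vortov, Raxeld is earned (Rule 4).
With Vortov, Zinion, and Raxeld, Uleesk is earned (Rule 11).
With Vortov and Raxeld, Qormar is earned (Rule 7).
With Vortov and Uleesk, Xanule is earned (Rule 2).
With Xanule, Qormar, and Raxeld, Sylgal is earned (Rule 9).
With Sylgal and Qormar, Luntam is earned (Rule 3).
With Luntam and Zinion, Lamwex is earned (Rule 8).
Ioncor would need Venpyr (Rule 6), but Venpyr is never earned. Venpyr would need Pelzin and Wynhal (Rule 1), but Wynhal is never earned.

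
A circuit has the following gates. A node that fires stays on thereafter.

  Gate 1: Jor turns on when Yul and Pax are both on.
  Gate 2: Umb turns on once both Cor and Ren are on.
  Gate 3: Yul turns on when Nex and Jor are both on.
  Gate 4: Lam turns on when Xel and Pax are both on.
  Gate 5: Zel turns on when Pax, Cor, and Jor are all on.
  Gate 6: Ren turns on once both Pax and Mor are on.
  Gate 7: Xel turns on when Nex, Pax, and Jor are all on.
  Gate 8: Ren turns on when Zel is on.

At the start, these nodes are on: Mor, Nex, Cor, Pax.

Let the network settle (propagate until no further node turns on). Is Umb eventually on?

Yes

Pax and Mor are on, so Ren turns on (Gate 6).
Gate 2: Cor and Ren on → Umb on.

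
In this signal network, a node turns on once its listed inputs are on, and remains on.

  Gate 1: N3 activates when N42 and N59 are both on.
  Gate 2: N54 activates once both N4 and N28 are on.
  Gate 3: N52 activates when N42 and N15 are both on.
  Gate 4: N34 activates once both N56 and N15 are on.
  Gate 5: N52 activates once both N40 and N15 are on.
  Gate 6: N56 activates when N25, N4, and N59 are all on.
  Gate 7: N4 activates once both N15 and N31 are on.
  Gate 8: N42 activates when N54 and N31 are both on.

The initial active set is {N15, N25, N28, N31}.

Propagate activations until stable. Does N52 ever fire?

Yes

Gate 7: N15 and N31 on → N4 on.
Gate 2: N4 and N28 on → N54 on.
Gate 8: N54 and N31 on → N42 on.
N42 and N15 are on, so N52 activates (Gate 3).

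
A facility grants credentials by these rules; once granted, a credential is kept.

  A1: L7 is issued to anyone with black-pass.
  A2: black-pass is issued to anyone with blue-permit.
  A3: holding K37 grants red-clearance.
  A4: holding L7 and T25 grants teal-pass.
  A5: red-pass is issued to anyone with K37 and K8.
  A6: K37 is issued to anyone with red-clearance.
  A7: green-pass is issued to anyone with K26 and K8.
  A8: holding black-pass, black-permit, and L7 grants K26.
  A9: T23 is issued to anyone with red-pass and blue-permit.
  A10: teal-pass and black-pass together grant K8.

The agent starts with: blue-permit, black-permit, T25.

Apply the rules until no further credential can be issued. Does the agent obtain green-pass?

Yes

Holding blue-permit grants black-pass (A2).
Holding black-pass grants L7 (A1).
Holding black-pass, black-permit, and L7 grants K26 (A8).
Holding L7 and T25 grants teal-pass (A4).
Holding teal-pass and black-pass grants K8 (A10).
Holding K26 and K8 grants green-pass (A7).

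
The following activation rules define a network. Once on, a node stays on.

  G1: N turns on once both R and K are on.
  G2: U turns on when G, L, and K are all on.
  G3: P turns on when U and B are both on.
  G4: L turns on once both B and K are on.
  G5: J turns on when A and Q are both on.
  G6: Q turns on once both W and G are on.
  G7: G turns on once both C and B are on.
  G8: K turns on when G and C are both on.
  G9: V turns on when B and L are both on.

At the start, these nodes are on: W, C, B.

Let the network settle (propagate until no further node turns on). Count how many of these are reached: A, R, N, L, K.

2

G7: C and B on → G on.
G and C are on, so K turns on (G8).
G4: B and K on → L on.
No rule produces A, and it is not given.
No rule produces R, and it is not given.
N would need R and K (G1), but R never turns on.
L: reached.
K: reached.
Reached: L and K — 2 of the 5.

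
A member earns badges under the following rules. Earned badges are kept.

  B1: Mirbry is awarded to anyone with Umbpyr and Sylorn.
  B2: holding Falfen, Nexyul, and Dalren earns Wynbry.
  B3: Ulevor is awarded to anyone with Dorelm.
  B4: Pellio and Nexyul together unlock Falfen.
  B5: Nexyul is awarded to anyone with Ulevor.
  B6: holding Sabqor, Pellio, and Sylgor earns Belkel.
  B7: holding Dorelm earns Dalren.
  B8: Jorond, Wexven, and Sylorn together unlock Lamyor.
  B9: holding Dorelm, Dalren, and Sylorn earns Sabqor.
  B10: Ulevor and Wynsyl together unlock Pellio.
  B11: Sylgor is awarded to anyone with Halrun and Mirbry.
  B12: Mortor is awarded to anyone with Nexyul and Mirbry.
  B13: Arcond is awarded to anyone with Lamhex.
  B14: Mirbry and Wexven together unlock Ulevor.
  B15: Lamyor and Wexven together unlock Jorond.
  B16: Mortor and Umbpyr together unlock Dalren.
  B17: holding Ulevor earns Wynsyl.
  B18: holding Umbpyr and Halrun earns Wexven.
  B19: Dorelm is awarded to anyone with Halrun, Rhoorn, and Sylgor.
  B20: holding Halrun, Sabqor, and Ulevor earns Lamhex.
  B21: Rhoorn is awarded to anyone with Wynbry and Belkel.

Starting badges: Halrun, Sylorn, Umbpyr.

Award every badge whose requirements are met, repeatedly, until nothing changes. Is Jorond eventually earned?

No

Jorond would need Lamyor and Wexven (B15), but Lamyor is never earned.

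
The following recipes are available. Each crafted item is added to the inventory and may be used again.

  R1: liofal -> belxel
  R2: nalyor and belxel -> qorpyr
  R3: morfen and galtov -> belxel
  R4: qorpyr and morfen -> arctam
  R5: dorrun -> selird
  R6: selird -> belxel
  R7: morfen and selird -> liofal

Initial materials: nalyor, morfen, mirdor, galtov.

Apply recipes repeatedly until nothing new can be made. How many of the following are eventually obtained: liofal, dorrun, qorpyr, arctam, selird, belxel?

3

morfen and galtov -> belxel (R3).
Using R2, nalyor and belxel make qorpyr.
qorpyr and morfen -> arctam (R4).
liofal would need morfen and selird (R7), but selird is never obtained.
No rule produces dorrun, and it is not given.
qorpyr: reached.
arctam: reached.
selird would need dorrun (R5), but dorrun is never obtained.
belxel: reached.
Reached: qorpyr, arctam, and belxel — 3 of the 6.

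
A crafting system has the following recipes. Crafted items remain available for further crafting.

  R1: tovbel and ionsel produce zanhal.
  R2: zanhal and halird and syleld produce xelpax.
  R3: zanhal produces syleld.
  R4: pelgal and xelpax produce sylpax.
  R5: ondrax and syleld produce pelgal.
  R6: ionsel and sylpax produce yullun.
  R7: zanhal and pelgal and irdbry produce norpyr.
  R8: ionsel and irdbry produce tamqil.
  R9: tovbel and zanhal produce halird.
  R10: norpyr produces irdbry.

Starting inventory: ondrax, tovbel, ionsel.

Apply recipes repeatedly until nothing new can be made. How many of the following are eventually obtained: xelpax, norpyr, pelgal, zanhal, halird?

Using R1, tovbel and ionsel make zanhal.
Using R3, zanhal makes syleld.
tovbel and zanhal → halird (R9).
ondrax and syleld → pelgal (R5).
Using R2, zanhal, halird, and syleld make xelpax.
xelpax: reached.
norpyr would need zanhal, pelgal, and irdbry (R7), but irdbry is never obtained.
pelgal: reached.
zanhal: reached.
halird: reached.
Reached: xelpax, pelgal, zanhal, and halird — 4 of the 5.

4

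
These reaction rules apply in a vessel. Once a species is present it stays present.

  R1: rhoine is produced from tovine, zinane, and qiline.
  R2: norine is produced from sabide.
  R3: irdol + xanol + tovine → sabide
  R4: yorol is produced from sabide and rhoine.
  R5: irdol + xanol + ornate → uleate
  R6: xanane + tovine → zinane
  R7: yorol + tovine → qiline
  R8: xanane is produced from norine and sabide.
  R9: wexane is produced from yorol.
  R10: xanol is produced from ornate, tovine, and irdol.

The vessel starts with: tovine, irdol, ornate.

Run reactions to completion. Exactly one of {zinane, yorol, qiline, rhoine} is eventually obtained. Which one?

zinane

ornate, tovine, and irdol present → xanol forms (R10).
irdol, xanol, and tovine present → sabide forms (R3).
sabide present → norine forms (R2).
norine and sabide present → xanane forms (R8).
xanane and tovine present → zinane forms (R6).
rhoine would need tovine, zinane, and qiline (R1), but qiline never forms. yorol would need sabide and rhoine (R4), but rhoine never forms. qiline would need yorol and tovine (R7), but yorol never forms.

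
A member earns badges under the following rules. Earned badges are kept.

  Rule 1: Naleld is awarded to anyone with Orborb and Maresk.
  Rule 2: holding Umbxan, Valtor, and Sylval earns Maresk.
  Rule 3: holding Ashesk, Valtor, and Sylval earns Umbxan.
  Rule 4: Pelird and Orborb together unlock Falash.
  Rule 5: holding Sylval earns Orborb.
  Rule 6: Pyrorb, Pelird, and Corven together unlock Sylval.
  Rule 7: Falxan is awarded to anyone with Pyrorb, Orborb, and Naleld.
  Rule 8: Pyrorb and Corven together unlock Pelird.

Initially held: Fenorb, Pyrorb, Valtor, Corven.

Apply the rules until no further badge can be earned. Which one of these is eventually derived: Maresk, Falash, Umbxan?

Falash

With Pyrorb and Corven, Pelird is earned (Rule 8).
With Pyrorb, Pelird, and Corven, Sylval is earned (Rule 6).
With Sylval, Orborb is earned (Rule 5).
With Pelird and Orborb, Falash is earned (Rule 4).
Umbxan would need Ashesk, Valtor, and Sylval (Rule 3), but Ashesk is never earned. Maresk would need Umbxan, Valtor, and Sylval (Rule 2), but Umbxan is never earned.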